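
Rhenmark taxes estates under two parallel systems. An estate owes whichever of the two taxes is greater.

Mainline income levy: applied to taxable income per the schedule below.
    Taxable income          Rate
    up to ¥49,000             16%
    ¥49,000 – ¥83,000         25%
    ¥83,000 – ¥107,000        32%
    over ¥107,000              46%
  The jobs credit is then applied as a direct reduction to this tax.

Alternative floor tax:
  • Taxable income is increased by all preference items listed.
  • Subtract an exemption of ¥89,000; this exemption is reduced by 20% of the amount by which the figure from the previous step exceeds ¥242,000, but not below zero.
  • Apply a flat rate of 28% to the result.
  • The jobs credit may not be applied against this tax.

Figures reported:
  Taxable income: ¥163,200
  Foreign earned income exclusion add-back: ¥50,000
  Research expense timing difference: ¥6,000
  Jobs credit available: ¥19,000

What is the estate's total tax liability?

¥36,456

Alternative floor tax:
  Adjusted income: ¥163,200 + ¥50,000 + ¥6,000 = ¥219,200
  Exemption: ¥219,200 ≤ ¥242,000, so full ¥89,000 applies
  Base: ¥219,200 − ¥89,000 = ¥130,200
  ¥130,200 × 28% = ¥36,456

Mainline income levy:
  ¥49,000 × 16% = ¥7,840
  ¥34,000 × 25% = ¥8,500
  ¥24,000 × 32% = ¥7,680
  ¥56,200 × 46% = ¥25,852
  → ¥49,872
  Less jobs credit ¥19,000 → ¥30,872

¥36,456 > ¥30,872, so the alternative floor tax is the binding amount.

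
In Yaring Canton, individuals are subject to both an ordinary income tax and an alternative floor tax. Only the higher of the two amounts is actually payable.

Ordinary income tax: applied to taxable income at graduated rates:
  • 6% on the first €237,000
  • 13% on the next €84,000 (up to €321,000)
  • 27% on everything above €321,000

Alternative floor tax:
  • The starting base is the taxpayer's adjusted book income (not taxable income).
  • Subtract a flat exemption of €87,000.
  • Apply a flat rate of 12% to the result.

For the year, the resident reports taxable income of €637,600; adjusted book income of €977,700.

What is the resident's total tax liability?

€110,622

Ordinary income tax:
  €237,000 × 6% = €14,220
  €84,000 × 13% = €10,920
  €316,600 × 27% = €85,482
  → €110,622

Alternative floor tax:
  Base (adjusted book income): €977,700
  Less exemption €87,000 → base €890,700
  €890,700 × 12% = €106,884

€110,622 > €106,884, so the ordinary income tax governs.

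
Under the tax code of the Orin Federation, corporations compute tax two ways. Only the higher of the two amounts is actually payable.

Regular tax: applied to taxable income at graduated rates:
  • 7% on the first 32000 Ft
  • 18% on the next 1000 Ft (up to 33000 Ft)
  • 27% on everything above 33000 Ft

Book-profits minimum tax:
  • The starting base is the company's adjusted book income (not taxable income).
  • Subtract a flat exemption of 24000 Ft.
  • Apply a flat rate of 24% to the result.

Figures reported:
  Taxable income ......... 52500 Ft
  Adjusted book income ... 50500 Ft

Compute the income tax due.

Book-profits minimum tax:
  Base (adjusted book income): 50500 Ft
  Less exemption 24000 Ft → base 26500 Ft
  26500 Ft × 24% = 6360 Ft

Regular tax:
  32000 Ft × 7% = 2240 Ft
  1000 Ft × 18% = 180 Ft
  19500 Ft × 27% = 5265 Ft
  → 7685 Ft

7685 Ft > 6360 Ft, so the regular tax governs.

7685 Ft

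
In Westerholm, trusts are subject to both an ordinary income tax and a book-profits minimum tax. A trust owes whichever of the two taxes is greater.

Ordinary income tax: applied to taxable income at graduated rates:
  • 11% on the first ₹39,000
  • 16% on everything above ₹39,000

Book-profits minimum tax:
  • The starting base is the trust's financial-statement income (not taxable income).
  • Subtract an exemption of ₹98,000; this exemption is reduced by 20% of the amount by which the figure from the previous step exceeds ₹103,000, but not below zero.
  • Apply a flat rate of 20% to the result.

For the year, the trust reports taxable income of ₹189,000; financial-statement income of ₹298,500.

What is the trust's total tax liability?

Ordinary income tax:
  ₹39,000 × 11% = ₹4,290
  ₹150,000 × 16% = ₹24,000
  → ₹28,290

Book-profits minimum tax:
  Base (financial-statement income): ₹298,500
  Exemption: ₹98,000 − 20% × (₹298,500 − ₹103,000) = ₹98,000 − ₹39,100 = ₹58,900
  Base: ₹298,500 − ₹58,900 = ₹239,600
  ₹239,600 × 20% = ₹47,920

₹47,920 > ₹28,290, so the book-profits minimum tax is the binding amount.

₹47,920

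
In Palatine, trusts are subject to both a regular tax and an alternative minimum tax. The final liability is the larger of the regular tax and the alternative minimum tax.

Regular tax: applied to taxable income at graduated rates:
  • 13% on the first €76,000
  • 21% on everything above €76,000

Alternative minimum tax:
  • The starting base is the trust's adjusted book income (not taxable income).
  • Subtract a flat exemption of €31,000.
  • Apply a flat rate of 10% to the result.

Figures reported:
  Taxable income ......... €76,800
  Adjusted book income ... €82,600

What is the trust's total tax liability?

€10,048

Regular tax:
  €76,000 × 13% = €9,880
  €800 × 21% = €168
  → €10,048

Alternative minimum tax:
  Base (adjusted book income): €82,600
  Less exemption €31,000 → base €51,600
  €51,600 × 10% = €5,160

€10,048 > €5,160, so the regular tax governs.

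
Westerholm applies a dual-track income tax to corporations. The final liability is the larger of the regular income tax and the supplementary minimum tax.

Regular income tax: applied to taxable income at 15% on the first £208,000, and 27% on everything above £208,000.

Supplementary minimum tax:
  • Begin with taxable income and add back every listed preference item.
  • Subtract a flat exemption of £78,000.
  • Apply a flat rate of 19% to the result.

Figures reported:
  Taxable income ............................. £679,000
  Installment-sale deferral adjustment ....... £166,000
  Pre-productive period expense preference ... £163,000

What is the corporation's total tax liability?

£176,700

Supplementary minimum tax:
  Adjusted income: £679,000 + £166,000 + £163,000 = £1,008,000
  Less exemption £78,000 → base £930,000
  £930,000 × 19% = £176,700

Regular income tax:
  £208,000 × 15% = £31,200
  £471,000 × 27% = £127,170
  → £158,370

£176,700 > £158,370, so the supplementary minimum tax is the binding amount.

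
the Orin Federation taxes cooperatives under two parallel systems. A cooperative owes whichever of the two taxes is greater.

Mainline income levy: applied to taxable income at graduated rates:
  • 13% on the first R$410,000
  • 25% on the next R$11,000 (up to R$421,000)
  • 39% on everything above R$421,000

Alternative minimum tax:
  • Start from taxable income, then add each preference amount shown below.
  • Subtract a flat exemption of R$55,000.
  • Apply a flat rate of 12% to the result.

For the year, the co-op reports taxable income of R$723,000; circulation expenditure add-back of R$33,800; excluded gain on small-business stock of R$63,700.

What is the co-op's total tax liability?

Alternative minimum tax:
  Adjusted income: R$723,000 + R$33,800 + R$63,700 = R$820,500
  Less exemption R$55,000 → base R$765,500
  R$765,500 × 12% = R$91,860

Mainline income levy:
  R$410,000 × 13% = R$53,300
  R$11,000 × 25% = R$2,750
  R$302,000 × 39% = R$117,780
  → R$173,830

R$173,830 > R$91,860, so the mainline income levy governs.

R$173,830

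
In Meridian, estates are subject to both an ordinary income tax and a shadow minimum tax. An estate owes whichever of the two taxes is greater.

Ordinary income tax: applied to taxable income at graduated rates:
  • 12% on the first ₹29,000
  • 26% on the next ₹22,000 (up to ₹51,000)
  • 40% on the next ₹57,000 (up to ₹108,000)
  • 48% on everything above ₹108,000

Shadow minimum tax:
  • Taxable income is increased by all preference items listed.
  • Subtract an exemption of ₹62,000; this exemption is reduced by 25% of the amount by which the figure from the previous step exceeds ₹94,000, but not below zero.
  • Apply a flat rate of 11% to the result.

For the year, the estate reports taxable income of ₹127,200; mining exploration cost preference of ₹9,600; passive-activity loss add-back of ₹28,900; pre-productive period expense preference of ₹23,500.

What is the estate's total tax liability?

₹41,216

Shadow minimum tax:
  Adjusted income: ₹127,200 + ₹9,600 + ₹28,900 + ₹23,500 = ₹189,200
  Exemption: ₹62,000 − 25% × (₹189,200 − ₹94,000) = ₹62,000 − ₹23,800 = ₹38,200
  Base: ₹189,200 − ₹38,200 = ₹151,000
  ₹151,000 × 11% = ₹16,610

Ordinary income tax:
  ₹29,000 × 12% = ₹3,480
  ₹22,000 × 26% = ₹5,720
  ₹57,000 × 40% = ₹22,800
  ₹19,200 × 48% = ₹9,216
  → ₹41,216

₹41,216 > ₹16,610, so the ordinary income tax governs.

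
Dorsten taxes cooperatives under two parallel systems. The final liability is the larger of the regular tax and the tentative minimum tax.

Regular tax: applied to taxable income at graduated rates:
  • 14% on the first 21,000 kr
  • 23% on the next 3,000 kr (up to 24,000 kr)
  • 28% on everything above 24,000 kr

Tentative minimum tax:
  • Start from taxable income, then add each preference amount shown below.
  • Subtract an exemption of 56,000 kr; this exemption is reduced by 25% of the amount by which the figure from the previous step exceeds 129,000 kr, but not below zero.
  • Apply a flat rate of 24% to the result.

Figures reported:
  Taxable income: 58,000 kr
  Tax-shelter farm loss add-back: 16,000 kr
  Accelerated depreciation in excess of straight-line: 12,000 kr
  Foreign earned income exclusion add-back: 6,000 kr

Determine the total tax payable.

13,150 kr

Regular tax:
  21,000 kr × 14% = 2,940 kr
  3,000 kr × 23% = 690 kr
  34,000 kr × 28% = 9,520 kr
  → 13,150 kr

Tentative minimum tax:
  Adjusted income: 58,000 kr + 16,000 kr + 12,000 kr + 6,000 kr = 92,000 kr
  Exemption: 92,000 kr ≤ 129,000 kr, so full 56,000 kr applies
  Base: 92,000 kr − 56,000 kr = 36,000 kr
  36,000 kr × 24% = 8,640 kr

13,150 kr > 8,640 kr, so the regular tax governs.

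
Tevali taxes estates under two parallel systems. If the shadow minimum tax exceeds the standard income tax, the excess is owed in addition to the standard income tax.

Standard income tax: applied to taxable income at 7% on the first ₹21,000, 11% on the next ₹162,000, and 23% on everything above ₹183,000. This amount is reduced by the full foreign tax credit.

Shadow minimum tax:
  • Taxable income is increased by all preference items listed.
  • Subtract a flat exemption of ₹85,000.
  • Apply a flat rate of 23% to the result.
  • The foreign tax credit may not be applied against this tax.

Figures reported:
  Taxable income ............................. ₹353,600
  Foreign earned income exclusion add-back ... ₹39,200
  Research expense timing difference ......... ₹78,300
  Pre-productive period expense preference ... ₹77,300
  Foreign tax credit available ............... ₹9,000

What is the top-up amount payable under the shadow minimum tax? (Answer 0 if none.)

₹57,054

Standard income tax:
  ₹21,000 × 7% = ₹1,470
  ₹162,000 × 11% = ₹17,820
  ₹170,600 × 23% = ₹39,238
  → ₹58,528
  Less foreign tax credit ₹9,000 → ₹49,528

Shadow minimum tax:
  Adjusted income: ₹353,600 + ₹39,200 + ₹78,300 + ₹77,300 = ₹548,400
  Less exemption ₹85,000 → base ₹463,400
  ₹463,400 × 23% = ₹106,582

Excess of shadow minimum tax over standard income tax: ₹106,582 − ₹49,528 = ₹57,054.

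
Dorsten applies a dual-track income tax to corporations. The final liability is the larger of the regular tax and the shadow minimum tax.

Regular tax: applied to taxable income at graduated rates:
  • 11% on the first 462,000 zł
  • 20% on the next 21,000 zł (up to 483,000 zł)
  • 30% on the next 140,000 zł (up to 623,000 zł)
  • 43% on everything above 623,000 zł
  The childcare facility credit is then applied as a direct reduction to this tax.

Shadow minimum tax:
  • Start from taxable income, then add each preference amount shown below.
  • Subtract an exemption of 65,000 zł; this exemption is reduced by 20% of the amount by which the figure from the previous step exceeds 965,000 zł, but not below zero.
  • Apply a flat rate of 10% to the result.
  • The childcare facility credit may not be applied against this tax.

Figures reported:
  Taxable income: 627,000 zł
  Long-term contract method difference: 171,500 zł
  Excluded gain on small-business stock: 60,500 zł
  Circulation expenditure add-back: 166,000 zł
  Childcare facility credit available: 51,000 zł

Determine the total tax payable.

Shadow minimum tax:
  Adjusted income: 627,000 zł + 171,500 zł + 60,500 zł + 166,000 zł = 1,025,000 zł
  Exemption: 65,000 zł − 20% × (1,025,000 zł − 965,000 zł) = 65,000 zł − 12,000 zł = 53,000 zł
  Base: 1,025,000 zł − 53,000 zł = 972,000 zł
  972,000 zł × 10% = 97,200 zł

Regular tax:
  462,000 zł × 11% = 50,820 zł
  21,000 zł × 20% = 4,200 zł
  140,000 zł × 30% = 42,000 zł
  4,000 zł × 43% = 1,720 zł
  → 98,740 zł
  Less childcare facility credit 51,000 zł → 47,740 zł

97,200 zł > 47,740 zł, so the shadow minimum tax is the binding amount.

97,200 zł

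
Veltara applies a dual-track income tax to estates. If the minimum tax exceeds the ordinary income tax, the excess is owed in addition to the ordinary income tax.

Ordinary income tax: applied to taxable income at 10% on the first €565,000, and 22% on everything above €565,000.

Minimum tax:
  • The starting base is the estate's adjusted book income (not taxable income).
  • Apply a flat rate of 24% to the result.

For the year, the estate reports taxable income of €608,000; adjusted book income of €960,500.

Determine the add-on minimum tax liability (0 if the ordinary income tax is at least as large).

Minimum tax:
  Base (adjusted book income): €960,500
  €960,500 × 24% = €230,520

Ordinary income tax:
  €565,000 × 10% = €56,500
  €43,000 × 22% = €9,460
  → €65,960

Excess of minimum tax over ordinary income tax: €230,520 − €65,960 = €164,560.

€164,560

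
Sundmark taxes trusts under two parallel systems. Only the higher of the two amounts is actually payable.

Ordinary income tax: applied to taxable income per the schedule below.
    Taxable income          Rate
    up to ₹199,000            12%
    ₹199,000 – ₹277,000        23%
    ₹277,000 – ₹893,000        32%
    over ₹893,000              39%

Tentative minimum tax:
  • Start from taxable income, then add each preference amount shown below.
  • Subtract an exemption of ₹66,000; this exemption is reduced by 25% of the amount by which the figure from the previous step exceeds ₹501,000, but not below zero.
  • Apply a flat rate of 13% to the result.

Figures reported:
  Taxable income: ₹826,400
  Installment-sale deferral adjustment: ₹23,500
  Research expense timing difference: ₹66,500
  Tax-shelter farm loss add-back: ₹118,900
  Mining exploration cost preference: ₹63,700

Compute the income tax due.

₹217,628

Tentative minimum tax:
  Adjusted income: ₹826,400 + ₹23,500 + ₹66,500 + ₹118,900 + ₹63,700 = ₹1,099,000
  Exemption: 25% × (₹1,099,000 − ₹501,000) = ₹149,500 ≥ ₹66,000, so the exemption is fully phased out
  Base: ₹1,099,000 − ₹0 = ₹1,099,000
  ₹1,099,000 × 13% = ₹142,870

Ordinary income tax:
  ₹199,000 × 12% = ₹23,880
  ₹78,000 × 23% = ₹17,940
  ₹549,400 × 32% = ₹175,808
  → ₹217,628

₹217,628 > ₹142,870, so the ordinary income tax governs.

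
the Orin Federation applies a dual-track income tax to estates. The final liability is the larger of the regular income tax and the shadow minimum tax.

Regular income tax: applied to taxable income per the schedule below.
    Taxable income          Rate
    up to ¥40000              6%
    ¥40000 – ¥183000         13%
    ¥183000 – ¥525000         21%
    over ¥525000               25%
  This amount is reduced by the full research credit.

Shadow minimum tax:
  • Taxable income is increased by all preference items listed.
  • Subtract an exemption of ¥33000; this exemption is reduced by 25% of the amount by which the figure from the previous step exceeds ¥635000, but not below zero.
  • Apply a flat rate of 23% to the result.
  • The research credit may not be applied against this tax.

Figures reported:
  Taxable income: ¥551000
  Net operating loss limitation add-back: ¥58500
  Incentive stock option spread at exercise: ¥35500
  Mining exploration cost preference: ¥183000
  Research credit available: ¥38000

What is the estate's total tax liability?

Shadow minimum tax:
  Adjusted income: ¥551000 + ¥58500 + ¥35500 + ¥183000 = ¥828000
  Exemption: 25% × (¥828000 − ¥635000) = ¥48250 ≥ ¥33000, so the exemption is fully phased out
  Base: ¥828000 − ¥0 = ¥828000
  ¥828000 × 23% = ¥190440

Regular income tax:
  ¥40000 × 6% = ¥2400
  ¥143000 × 13% = ¥18590
  ¥342000 × 21% = ¥71820
  ¥26000 × 25% = ¥6500
  → ¥99310
  Less research credit ¥38000 → ¥61310

¥190440 > ¥61310, so the shadow minimum tax is the binding amount.

¥190440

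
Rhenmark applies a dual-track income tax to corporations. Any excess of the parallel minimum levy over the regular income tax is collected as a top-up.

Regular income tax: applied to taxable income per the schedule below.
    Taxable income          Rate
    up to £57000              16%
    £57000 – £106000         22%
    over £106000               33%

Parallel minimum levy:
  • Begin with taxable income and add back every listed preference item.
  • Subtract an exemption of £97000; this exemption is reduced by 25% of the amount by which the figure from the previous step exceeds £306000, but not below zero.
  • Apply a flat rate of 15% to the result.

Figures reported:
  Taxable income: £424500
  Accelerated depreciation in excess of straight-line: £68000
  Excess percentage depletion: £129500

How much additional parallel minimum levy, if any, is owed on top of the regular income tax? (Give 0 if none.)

£0

Parallel minimum levy:
  Adjusted income: £424500 + £68000 + £129500 = £622000
  Exemption: £97000 − 25% × (£622000 − £306000) = £97000 − £79000 = £18000
  Base: £622000 − £18000 = £604000
  £604000 × 15% = £90600

Regular income tax:
  £57000 × 16% = £9120
  £49000 × 22% = £10780
  £318500 × 33% = £105105
  → £125005

£90600 ≤ £125005, so no add-on is due.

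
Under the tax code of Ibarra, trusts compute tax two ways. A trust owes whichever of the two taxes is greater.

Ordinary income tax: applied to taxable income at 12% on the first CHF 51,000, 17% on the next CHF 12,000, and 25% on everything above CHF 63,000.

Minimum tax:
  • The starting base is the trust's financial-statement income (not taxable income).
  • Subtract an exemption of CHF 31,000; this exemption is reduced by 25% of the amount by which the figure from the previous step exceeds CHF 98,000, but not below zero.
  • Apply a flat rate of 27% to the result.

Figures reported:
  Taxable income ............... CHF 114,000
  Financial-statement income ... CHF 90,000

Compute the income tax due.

CHF 20,910

Minimum tax:
  Base (financial-statement income): CHF 90,000
  Exemption: CHF 90,000 ≤ CHF 98,000, so full CHF 31,000 applies
  Base: CHF 90,000 − CHF 31,000 = CHF 59,000
  CHF 59,000 × 27% = CHF 15,930

Ordinary income tax:
  CHF 51,000 × 12% = CHF 6,120
  CHF 12,000 × 17% = CHF 2,040
  CHF 51,000 × 25% = CHF 12,750
  → CHF 20,910

CHF 20,910 > CHF 15,930, so the ordinary income tax governs.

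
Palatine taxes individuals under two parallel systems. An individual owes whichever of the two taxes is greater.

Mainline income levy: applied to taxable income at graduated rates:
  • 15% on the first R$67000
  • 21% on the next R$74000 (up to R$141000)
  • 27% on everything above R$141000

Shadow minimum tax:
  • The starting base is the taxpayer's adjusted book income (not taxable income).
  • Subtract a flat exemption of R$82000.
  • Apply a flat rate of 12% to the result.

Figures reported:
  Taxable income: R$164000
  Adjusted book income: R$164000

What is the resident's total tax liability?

Mainline income levy:
  R$67000 × 15% = R$10050
  R$74000 × 21% = R$15540
  R$23000 × 27% = R$6210
  → R$31800

Shadow minimum tax:
  Base (adjusted book income): R$164000
  Less exemption R$82000 → base R$82000
  R$82000 × 12% = R$9840

R$31800 > R$9840, so the mainline income levy governs.

R$31800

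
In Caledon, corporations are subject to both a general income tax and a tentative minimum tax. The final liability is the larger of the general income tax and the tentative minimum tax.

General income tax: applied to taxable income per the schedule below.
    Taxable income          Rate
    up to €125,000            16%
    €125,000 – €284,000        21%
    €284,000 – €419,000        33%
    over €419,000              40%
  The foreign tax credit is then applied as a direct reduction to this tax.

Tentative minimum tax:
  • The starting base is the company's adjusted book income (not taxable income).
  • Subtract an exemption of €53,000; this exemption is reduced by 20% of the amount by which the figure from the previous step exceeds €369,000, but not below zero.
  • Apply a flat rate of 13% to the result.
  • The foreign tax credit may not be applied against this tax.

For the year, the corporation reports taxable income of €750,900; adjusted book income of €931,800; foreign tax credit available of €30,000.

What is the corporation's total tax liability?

General income tax:
  €125,000 × 16% = €20,000
  €159,000 × 21% = €33,390
  €135,000 × 33% = €44,550
  €331,900 × 40% = €132,760
  → €230,700
  Less foreign tax credit €30,000 → €200,700

Tentative minimum tax:
  Base (adjusted book income): €931,800
  Exemption: 20% × (€931,800 − €369,000) = €112,560 ≥ €53,000, so the exemption is fully phased out
  Base: €931,800 − €0 = €931,800
  €931,800 × 13% = €121,134

€200,700 > €121,134, so the general income tax governs.

€200,700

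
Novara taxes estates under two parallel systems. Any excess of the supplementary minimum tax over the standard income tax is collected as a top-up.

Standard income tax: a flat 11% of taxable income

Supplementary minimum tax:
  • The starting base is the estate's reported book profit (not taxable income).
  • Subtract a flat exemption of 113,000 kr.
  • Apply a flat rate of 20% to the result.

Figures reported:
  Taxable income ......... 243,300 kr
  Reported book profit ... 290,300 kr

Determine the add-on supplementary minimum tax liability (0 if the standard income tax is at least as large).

Standard income tax:
  243,300 kr × 11% = 26,763 kr

Supplementary minimum tax:
  Base (reported book profit): 290,300 kr
  Less exemption 113,000 kr → base 177,300 kr
  177,300 kr × 20% = 35,460 kr

Excess of supplementary minimum tax over standard income tax: 35,460 kr − 26,763 kr = 8,697 kr.

8,697 kr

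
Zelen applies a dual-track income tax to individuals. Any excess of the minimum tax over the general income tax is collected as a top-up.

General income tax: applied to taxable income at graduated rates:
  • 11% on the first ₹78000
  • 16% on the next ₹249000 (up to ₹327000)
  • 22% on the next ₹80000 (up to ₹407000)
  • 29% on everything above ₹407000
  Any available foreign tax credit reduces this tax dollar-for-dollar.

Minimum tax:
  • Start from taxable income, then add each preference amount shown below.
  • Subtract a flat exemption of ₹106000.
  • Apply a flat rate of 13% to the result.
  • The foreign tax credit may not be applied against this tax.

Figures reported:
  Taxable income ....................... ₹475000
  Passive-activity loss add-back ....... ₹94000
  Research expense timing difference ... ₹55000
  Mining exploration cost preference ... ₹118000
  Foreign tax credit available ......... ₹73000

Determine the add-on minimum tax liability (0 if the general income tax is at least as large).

Minimum tax:
  Adjusted income: ₹475000 + ₹94000 + ₹55000 + ₹118000 = ₹742000
  Less exemption ₹106000 → base ₹636000
  ₹636000 × 13% = ₹82680

General income tax:
  ₹78000 × 11% = ₹8580
  ₹249000 × 16% = ₹39840
  ₹80000 × 22% = ₹17600
  ₹68000 × 29% = ₹19720
  → ₹85740
  Less foreign tax credit ₹73000 → ₹12740

Excess of minimum tax over general income tax: ₹82680 − ₹12740 = ₹69940.

₹69940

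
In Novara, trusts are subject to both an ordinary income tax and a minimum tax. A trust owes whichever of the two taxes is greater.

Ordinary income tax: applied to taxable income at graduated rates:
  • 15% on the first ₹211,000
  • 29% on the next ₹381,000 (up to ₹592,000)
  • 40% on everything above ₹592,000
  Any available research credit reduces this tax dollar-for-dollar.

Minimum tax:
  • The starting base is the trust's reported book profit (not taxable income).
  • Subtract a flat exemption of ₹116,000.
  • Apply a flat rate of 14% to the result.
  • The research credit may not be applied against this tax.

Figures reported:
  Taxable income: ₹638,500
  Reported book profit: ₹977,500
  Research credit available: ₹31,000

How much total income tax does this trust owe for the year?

₹129,740

Minimum tax:
  Base (reported book profit): ₹977,500
  Less exemption ₹116,000 → base ₹861,500
  ₹861,500 × 14% = ₹120,610

Ordinary income tax:
  ₹211,000 × 15% = ₹31,650
  ₹381,000 × 29% = ₹110,490
  ₹46,500 × 40% = ₹18,600
  → ₹160,740
  Less research credit ₹31,000 → ₹129,740

₹129,740 > ₹120,610, so the ordinary income tax governs.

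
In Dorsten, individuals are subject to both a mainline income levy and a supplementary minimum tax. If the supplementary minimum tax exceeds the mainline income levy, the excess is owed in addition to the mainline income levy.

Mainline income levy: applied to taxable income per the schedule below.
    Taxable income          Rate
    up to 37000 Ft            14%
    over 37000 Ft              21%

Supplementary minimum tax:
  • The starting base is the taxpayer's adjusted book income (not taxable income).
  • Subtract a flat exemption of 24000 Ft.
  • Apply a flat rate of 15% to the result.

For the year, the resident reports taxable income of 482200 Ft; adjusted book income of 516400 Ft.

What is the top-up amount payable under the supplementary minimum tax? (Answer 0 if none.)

Supplementary minimum tax:
  Base (adjusted book income): 516400 Ft
  Less exemption 24000 Ft → base 492400 Ft
  492400 Ft × 15% = 73860 Ft

Mainline income levy:
  37000 Ft × 14% = 5180 Ft
  445200 Ft × 21% = 93492 Ft
  → 98672 Ft

73860 Ft ≤ 98672 Ft, so no add-on is due.

0 Ft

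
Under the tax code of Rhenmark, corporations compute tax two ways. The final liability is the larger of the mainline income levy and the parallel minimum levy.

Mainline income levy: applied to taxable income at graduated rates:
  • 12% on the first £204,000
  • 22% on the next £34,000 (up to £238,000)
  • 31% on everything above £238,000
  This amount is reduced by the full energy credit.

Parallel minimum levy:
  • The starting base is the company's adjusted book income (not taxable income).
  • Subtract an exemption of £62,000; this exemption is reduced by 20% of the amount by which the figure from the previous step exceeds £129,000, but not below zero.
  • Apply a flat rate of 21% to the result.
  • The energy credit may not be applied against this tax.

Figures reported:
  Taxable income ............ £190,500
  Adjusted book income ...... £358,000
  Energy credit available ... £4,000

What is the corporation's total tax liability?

£71,778

Parallel minimum levy:
  Base (adjusted book income): £358,000
  Exemption: £62,000 − 20% × (£358,000 − £129,000) = £62,000 − £45,800 = £16,200
  Base: £358,000 − £16,200 = £341,800
  £341,800 × 21% = £71,778

Mainline income levy:
  £190,500 × 12% = £22,860
  Less energy credit £4,000 → £18,860

£71,778 > £18,860, so the parallel minimum levy is the binding amount.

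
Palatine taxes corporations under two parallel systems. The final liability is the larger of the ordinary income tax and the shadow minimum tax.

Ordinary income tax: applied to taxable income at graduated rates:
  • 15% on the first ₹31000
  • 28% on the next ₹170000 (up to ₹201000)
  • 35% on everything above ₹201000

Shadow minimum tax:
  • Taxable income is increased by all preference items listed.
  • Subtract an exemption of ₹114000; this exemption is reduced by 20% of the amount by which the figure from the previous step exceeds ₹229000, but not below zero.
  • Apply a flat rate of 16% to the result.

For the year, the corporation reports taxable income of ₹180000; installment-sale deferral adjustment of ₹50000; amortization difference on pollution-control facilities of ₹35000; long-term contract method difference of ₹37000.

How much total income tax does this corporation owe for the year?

₹46370

Ordinary income tax:
  ₹31000 × 15% = ₹4650
  ₹149000 × 28% = ₹41720
  → ₹46370

Shadow minimum tax:
  Adjusted income: ₹180000 + ₹50000 + ₹35000 + ₹37000 = ₹302000
  Exemption: ₹114000 − 20% × (₹302000 − ₹229000) = ₹114000 − ₹14600 = ₹99400
  Base: ₹302000 − ₹99400 = ₹202600
  ₹202600 × 16% = ₹32416

₹46370 > ₹32416, so the ordinary income tax governs.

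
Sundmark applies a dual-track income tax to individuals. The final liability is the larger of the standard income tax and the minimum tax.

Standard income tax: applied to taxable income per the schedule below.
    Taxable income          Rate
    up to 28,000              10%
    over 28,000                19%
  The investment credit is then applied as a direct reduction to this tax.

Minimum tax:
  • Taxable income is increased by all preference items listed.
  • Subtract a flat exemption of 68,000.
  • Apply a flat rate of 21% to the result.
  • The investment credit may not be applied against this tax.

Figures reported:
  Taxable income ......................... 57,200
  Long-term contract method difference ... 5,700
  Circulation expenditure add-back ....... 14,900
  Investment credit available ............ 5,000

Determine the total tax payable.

Standard income tax:
  28,000 × 10% = 2,800
  29,200 × 19% = 5,548
  → 8,348
  Less investment credit 5,000 → 3,348

Minimum tax:
  Adjusted income: 57,200 + 5,700 + 14,900 = 77,800
  Less exemption 68,000 → base 9,800
  9,800 × 21% = 2,058

3,348 > 2,058, so the standard income tax governs.

3,348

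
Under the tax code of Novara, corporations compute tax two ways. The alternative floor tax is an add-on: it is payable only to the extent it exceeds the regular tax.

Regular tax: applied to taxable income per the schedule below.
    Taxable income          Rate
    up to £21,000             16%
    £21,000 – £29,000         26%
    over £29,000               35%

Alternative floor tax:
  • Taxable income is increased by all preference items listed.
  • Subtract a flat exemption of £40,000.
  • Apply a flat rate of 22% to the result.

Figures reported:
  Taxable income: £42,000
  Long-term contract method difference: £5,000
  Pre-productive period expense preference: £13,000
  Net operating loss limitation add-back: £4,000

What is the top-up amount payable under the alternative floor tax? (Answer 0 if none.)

£0

Alternative floor tax:
  Adjusted income: £42,000 + £5,000 + £13,000 + £4,000 = £64,000
  Less exemption £40,000 → base £24,000
  £24,000 × 22% = £5,280

Regular tax:
  £21,000 × 16% = £3,360
  £8,000 × 26% = £2,080
  £13,000 × 35% = £4,550
  → £9,990

£5,280 ≤ £9,990, so no add-on is due.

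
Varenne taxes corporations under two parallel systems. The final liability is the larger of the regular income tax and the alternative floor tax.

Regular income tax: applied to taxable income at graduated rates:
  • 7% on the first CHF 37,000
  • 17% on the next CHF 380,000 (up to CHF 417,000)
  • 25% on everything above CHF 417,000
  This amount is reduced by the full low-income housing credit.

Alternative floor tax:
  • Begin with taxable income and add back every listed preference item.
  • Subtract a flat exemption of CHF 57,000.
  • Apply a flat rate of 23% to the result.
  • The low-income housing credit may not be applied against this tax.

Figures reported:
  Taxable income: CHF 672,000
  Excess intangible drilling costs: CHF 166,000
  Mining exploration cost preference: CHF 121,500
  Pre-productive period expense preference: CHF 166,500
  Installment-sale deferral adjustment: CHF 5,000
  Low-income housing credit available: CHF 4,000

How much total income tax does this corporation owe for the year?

Alternative floor tax:
  Adjusted income: CHF 672,000 + CHF 166,000 + CHF 121,500 + CHF 166,500 + CHF 5,000 = CHF 1,131,000
  Less exemption CHF 57,000 → base CHF 1,074,000
  CHF 1,074,000 × 23% = CHF 247,020

Regular income tax:
  CHF 37,000 × 7% = CHF 2,590
  CHF 380,000 × 17% = CHF 64,600
  CHF 255,000 × 25% = CHF 63,750
  → CHF 130,940
  Less low-income housing credit CHF 4,000 → CHF 126,940

CHF 247,020 > CHF 126,940, so the alternative floor tax is the binding amount.

CHF 247,020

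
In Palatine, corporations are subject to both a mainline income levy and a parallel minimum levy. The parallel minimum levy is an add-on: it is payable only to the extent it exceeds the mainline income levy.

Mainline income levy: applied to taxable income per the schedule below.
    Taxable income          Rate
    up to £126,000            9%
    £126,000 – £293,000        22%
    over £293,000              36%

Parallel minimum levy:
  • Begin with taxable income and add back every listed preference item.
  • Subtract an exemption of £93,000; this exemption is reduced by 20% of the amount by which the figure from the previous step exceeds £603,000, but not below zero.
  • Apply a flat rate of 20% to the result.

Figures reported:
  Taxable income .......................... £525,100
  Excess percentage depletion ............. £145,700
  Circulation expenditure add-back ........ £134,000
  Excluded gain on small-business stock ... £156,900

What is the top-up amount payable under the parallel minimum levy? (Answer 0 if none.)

£56,452

Mainline income levy:
  £126,000 × 9% = £11,340
  £167,000 × 22% = £36,740
  £232,100 × 36% = £83,556
  → £131,636

Parallel minimum levy:
  Adjusted income: £525,100 + £145,700 + £134,000 + £156,900 = £961,700
  Exemption: £93,000 − 20% × (£961,700 − £603,000) = £93,000 − £71,740 = £21,260
  Base: £961,700 − £21,260 = £940,440
  £940,440 × 20% = £188,088

Excess of parallel minimum levy over mainline income levy: £188,088 − £131,636 = £56,452.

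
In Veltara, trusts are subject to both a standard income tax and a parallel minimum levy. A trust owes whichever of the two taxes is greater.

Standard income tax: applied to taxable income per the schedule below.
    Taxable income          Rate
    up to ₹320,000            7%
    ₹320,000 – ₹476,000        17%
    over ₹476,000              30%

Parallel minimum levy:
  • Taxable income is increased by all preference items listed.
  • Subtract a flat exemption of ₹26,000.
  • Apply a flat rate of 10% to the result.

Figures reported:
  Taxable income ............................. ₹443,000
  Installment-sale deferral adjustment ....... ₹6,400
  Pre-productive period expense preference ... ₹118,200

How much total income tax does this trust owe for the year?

₹54,160

Standard income tax:
  ₹320,000 × 7% = ₹22,400
  ₹123,000 × 17% = ₹20,910
  → ₹43,310

Parallel minimum levy:
  Adjusted income: ₹443,000 + ₹6,400 + ₹118,200 = ₹567,600
  Less exemption ₹26,000 → base ₹541,600
  ₹541,600 × 10% = ₹54,160

₹54,160 > ₹43,310, so the parallel minimum levy is the binding amount.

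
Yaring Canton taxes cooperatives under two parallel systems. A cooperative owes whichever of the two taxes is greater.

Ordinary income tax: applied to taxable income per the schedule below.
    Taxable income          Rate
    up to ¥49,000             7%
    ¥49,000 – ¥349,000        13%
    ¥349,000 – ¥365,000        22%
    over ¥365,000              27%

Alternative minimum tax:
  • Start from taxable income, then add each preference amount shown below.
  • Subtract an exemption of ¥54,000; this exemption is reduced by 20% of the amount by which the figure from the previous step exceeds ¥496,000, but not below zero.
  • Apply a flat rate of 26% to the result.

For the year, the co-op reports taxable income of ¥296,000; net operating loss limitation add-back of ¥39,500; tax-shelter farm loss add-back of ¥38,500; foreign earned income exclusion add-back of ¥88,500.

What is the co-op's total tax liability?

Ordinary income tax:
  ¥49,000 × 7% = ¥3,430
  ¥247,000 × 13% = ¥32,110
  → ¥35,540

Alternative minimum tax:
  Adjusted income: ¥296,000 + ¥39,500 + ¥38,500 + ¥88,500 = ¥462,500
  Exemption: ¥462,500 ≤ ¥496,000, so full ¥54,000 applies
  Base: ¥462,500 − ¥54,000 = ¥408,500
  ¥408,500 × 26% = ¥106,210

¥106,210 > ¥35,540, so the alternative minimum tax is the binding amount.

¥106,210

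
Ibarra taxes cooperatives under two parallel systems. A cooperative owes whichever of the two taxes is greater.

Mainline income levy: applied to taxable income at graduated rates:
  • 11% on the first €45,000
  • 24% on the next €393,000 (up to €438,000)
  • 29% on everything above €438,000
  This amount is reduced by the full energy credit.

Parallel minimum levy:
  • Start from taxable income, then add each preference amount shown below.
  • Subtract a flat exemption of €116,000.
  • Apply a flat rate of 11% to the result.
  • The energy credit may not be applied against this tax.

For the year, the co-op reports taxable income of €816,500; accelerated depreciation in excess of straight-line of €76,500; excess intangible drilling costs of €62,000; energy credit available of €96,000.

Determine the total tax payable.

€113,035

Mainline income levy:
  €45,000 × 11% = €4,950
  €393,000 × 24% = €94,320
  €378,500 × 29% = €109,765
  → €209,035
  Less energy credit €96,000 → €113,035

Parallel minimum levy:
  Adjusted income: €816,500 + €76,500 + €62,000 = €955,000
  Less exemption €116,000 → base €839,000
  €839,000 × 11% = €92,290

€113,035 > €92,290, so the mainline income levy governs.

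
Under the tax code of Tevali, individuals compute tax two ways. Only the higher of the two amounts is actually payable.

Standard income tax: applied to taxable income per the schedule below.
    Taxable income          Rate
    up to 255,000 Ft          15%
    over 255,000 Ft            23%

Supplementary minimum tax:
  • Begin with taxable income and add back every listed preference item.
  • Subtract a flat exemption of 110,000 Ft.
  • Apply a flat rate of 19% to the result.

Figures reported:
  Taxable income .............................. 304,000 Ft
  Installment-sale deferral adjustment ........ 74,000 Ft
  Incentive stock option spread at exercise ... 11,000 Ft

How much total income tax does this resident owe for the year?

53,010 Ft

Supplementary minimum tax:
  Adjusted income: 304,000 Ft + 74,000 Ft + 11,000 Ft = 389,000 Ft
  Less exemption 110,000 Ft → base 279,000 Ft
  279,000 Ft × 19% = 53,010 Ft

Standard income tax:
  255,000 Ft × 15% = 38,250 Ft
  49,000 Ft × 23% = 11,270 Ft
  → 49,520 Ft

53,010 Ft > 49,520 Ft, so the supplementary minimum tax is the binding amount.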